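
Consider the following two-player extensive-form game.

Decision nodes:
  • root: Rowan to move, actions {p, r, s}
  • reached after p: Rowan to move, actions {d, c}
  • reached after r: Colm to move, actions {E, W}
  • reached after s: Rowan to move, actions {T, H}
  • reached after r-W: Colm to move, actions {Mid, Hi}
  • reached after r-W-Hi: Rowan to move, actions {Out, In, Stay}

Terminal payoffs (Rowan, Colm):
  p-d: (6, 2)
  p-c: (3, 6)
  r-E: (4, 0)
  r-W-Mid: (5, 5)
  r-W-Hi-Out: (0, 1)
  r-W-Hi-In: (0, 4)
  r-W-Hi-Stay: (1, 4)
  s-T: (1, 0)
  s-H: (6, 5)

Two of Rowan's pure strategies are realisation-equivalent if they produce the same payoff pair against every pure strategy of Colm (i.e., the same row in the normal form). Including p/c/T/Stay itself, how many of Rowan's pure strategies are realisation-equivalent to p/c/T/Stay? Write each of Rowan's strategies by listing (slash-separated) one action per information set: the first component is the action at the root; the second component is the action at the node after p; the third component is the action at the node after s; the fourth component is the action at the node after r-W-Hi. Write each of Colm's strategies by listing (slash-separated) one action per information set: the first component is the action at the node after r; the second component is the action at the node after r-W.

Row for p/c/T/Stay (columns E/Mid, E/Hi, W/Mid, W/Hi): (3,6) (3,6) (3,6) (3,6).
Under p/c/T/Stay, Rowan's choice at the node after s and at the node after r-W-Hi can never be reached regardless of what Colm does, so varying those choices leaves every outcome unchanged.
Holding the reachable choices fixed and varying the unreachable ones freely already gives 2 × 3 = 6 equivalent strategies.
No other strategy reproduces this row, so those 6 are the full class: p/c/T/Out, p/c/T/In, p/c/T/Stay, p/c/H/Out, p/c/H/In, p/c/H/Stay.

6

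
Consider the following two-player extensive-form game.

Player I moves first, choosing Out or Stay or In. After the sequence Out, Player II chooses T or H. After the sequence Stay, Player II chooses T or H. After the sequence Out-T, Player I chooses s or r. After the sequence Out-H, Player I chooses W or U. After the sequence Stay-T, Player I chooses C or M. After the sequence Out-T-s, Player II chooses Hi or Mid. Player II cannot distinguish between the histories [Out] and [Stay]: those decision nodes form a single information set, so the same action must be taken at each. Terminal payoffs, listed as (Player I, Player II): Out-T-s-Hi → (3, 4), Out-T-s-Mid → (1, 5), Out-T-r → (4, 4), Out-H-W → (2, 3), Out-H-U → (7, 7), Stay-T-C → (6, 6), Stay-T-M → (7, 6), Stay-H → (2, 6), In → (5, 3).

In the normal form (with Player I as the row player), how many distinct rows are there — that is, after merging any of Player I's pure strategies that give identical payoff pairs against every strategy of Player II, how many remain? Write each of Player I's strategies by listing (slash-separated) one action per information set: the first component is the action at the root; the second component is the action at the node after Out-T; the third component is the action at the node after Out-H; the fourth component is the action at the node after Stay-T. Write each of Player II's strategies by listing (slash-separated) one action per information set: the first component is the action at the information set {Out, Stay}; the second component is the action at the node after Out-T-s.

Player I has 24 pure strategies: Out/s/W/C, Out/s/W/M, Out/s/U/C, Out/s/U/M, Out/r/W/C, Out/r/W/M, Out/r/U/C, Out/r/U/M, Stay/s/W/C, Stay/s/W/M, Stay/s/U/C, Stay/s/U/M, Stay/r/W/C, Stay/r/W/M, Stay/r/U/C, Stay/r/U/M, In/s/W/C, In/s/W/M, In/s/U/C, In/s/U/M, In/r/W/C, In/r/W/M, In/r/U/C, In/r/U/M. Columns: T/Hi, T/Mid, H/Hi, H/Mid.
{Out/s/W/C, Out/s/W/M} → row (3,4) (1,5) (2,3) (2,3)
{Out/s/U/C, Out/s/U/M} → row (3,4) (1,5) (7,7) (7,7)
{Out/r/W/C, Out/r/W/M} → row (4,4) (4,4) (2,3) (2,3)
{Out/r/U/C, Out/r/U/M} → row (4,4) (4,4) (7,7) (7,7)
{Stay/s/W/C, Stay/s/U/C, Stay/r/W/C, Stay/r/U/C} → row (6,6) (6,6) (2,6) (2,6)
{Stay/s/W/M, Stay/s/U/M, Stay/r/W/M, Stay/r/U/M} → row (7,6) (7,6) (2,6) (2,6)
{In/s/W/C, In/s/W/M, In/s/U/C, In/s/U/M, In/r/W/C, In/r/W/M, In/r/U/C, In/r/U/M} → row (5,3) (5,3) (5,3) (5,3)
That's 7 distinct rows out of 24 strategies.

7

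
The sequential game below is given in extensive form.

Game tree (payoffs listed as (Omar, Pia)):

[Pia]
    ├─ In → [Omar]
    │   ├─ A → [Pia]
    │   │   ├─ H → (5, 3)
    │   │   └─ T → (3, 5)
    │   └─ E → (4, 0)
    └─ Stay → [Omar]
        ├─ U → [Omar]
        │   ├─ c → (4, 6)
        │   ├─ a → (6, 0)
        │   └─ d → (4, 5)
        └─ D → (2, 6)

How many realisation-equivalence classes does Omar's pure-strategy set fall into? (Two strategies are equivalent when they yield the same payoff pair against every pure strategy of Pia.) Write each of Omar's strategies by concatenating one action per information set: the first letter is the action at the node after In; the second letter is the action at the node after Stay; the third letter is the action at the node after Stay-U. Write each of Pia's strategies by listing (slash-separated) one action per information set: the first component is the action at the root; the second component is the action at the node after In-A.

8

Omar has 12 pure strategies: AUc, AUa, AUd, ADc, ADa, ADd, EUc, EUa, EUd, EDc, EDa, EDd. Columns: In/H, In/T, Stay/H, Stay/T.
{AUc} → row (5,3) (3,5) (4,6) (4,6)
{AUa} → row (5,3) (3,5) (6,0) (6,0)
{AUd} → row (5,3) (3,5) (4,5) (4,5)
{ADc, ADa, ADd} → row (5,3) (3,5) (2,6) (2,6)
{EUc} → row (4,0) (4,0) (4,6) (4,6)
{EUa} → row (4,0) (4,0) (6,0) (6,0)
{EUd} → row (4,0) (4,0) (4,5) (4,5)
{EDc, EDa, EDd} → row (4,0) (4,0) (2,6) (2,6)
That's 8 distinct rows out of 12 strategies.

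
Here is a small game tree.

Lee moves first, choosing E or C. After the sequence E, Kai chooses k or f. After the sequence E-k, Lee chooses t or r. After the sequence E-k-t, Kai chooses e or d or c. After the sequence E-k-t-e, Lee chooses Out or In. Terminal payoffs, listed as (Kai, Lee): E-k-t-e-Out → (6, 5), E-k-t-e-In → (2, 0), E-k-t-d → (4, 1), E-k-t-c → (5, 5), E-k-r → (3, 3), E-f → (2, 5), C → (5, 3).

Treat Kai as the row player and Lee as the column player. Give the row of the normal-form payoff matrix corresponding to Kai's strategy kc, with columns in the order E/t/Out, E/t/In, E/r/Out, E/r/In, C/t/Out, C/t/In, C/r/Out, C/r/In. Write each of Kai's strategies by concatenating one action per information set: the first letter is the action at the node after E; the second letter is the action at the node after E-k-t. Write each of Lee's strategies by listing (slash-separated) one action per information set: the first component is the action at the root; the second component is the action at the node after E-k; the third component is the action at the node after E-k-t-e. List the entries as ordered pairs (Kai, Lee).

(5,5) (5,5) (3,3) (3,3) (5,3) (5,3) (5,3) (5,3)

vs E/t/Out: Lee plays E → Kai plays k at [E] → Lee plays t at [E-k] → Kai plays c at [E-k-t] → (5, 5)
vs E/t/In: Lee plays E → Kai plays k at [E] → Lee plays t at [E-k] → Kai plays c at [E-k-t] → (5, 5)
vs E/r/Out: Lee plays E → Kai plays k at [E] → Lee plays r at [E-k] → (3, 3)
vs E/r/In: Lee plays E → Kai plays k at [E] → Lee plays r at [E-k] → (3, 3)
vs C/t/Out: Lee plays C → (5, 3)
vs C/t/In: Lee plays C → (5, 3)
vs C/r/Out: Lee plays C → (5, 3)
vs C/r/In: Lee plays C → (5, 3)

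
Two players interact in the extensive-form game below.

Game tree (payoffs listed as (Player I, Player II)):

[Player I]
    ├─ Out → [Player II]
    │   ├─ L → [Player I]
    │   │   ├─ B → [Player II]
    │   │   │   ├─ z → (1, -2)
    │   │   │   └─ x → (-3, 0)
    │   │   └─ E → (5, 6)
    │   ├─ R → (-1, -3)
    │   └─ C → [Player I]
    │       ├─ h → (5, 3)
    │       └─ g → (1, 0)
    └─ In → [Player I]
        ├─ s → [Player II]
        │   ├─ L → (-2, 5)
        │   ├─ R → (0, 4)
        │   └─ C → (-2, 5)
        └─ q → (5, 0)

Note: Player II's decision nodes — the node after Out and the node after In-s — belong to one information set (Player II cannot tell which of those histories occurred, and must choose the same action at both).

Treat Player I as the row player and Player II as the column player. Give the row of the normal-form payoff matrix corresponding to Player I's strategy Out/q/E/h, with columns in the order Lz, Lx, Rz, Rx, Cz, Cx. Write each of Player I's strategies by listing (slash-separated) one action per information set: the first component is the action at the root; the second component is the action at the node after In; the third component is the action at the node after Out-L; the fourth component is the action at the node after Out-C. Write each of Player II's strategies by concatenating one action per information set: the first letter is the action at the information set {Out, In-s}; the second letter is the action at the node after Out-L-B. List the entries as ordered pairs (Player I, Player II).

(5,6) (5,6) (-1,-3) (-1,-3) (5,3) (5,3)

vs Lz: Player I plays Out → Player II plays L at [Out] → Player I plays E at [Out-L] → (5, 6)
vs Lx: Player I plays Out → Player II plays L at [Out] → Player I plays E at [Out-L] → (5, 6)
vs Rz: Player I plays Out → Player II plays R at [Out] → (-1, -3)
vs Rx: Player I plays Out → Player II plays R at [Out] → (-1, -3)
vs Cz: Player I plays Out → Player II plays C at [Out] → Player I plays h at [Out-C] → (5, 3)
vs Cx: Player I plays Out → Player II plays C at [Out] → Player I plays h at [Out-C] → (5, 3)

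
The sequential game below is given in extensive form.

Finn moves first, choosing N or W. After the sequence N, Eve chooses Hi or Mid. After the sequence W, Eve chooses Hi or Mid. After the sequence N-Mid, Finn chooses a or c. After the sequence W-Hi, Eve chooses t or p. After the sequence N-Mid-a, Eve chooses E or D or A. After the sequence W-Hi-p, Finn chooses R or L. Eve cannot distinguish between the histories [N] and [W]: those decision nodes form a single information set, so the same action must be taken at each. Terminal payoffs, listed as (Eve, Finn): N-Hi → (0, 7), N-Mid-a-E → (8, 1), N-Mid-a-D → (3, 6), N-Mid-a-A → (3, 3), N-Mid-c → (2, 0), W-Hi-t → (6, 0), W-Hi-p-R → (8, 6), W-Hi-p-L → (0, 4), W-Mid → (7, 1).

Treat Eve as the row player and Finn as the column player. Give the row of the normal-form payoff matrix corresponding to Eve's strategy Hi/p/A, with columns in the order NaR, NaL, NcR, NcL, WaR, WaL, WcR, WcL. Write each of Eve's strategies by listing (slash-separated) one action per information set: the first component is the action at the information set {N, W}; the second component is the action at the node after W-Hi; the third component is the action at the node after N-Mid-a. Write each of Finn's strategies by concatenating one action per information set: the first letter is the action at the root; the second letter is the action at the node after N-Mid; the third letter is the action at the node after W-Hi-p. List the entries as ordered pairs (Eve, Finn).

vs NaR: Finn plays N → Eve plays Hi at [N] → (0, 7)
vs NaL: Finn plays N → Eve plays Hi at [N] → (0, 7)
vs NcR: Finn plays N → Eve plays Hi at [N] → (0, 7)
vs NcL: Finn plays N → Eve plays Hi at [N] → (0, 7)
vs WaR: Finn plays W → Eve plays Hi at [W] → Eve plays p at [W-Hi] → Finn plays R at [W-Hi-p] → (8, 6)
vs WaL: Finn plays W → Eve plays Hi at [W] → Eve plays p at [W-Hi] → Finn plays L at [W-Hi-p] → (0, 4)
vs WcR: Finn plays W → Eve plays Hi at [W] → Eve plays p at [W-Hi] → Finn plays R at [W-Hi-p] → (8, 6)
vs WcL: Finn plays W → Eve plays Hi at [W] → Eve plays p at [W-Hi] → Finn plays L at [W-Hi-p] → (0, 4)

(0,7) (0,7) (0,7) (0,7) (8,6) (0,4) (8,6) (0,4)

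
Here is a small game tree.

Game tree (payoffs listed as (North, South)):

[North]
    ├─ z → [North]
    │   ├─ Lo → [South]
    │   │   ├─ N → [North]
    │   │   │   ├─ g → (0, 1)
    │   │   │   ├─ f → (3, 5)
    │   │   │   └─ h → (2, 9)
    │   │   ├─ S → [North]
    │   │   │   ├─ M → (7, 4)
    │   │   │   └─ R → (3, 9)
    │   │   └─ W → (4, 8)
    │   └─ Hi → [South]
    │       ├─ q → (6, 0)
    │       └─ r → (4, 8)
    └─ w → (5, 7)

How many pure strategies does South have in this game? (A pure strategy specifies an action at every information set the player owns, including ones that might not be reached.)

6

South owns the node after z-Lo with actions {N, S, W} — three choices.
South owns the node after z-Hi with actions {q, r} — two choices.
A pure strategy fixes one action at each information set independently, so the count is the product 3 × 2 = 6.
(For reference, North has 24 pure strategies, giving a 6×24 normal-form matrix.)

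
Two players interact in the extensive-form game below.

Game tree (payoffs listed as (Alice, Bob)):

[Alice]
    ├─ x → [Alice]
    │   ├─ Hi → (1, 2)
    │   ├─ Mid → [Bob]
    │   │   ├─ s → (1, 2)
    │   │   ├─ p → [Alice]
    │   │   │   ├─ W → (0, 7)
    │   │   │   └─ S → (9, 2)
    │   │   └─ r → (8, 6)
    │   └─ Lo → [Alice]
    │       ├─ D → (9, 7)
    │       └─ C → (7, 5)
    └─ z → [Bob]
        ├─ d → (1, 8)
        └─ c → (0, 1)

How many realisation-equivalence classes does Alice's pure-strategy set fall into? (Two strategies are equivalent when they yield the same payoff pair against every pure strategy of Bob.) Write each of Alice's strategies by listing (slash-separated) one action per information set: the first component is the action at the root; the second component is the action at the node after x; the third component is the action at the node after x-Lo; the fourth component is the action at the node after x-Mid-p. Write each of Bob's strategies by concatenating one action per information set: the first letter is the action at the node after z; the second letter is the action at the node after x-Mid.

Alice has 24 pure strategies: x/Hi/D/W, x/Hi/D/S, x/Hi/C/W, x/Hi/C/S, x/Mid/D/W, x/Mid/D/S, x/Mid/C/W, x/Mid/C/S, x/Lo/D/W, x/Lo/D/S, x/Lo/C/W, x/Lo/C/S, z/Hi/D/W, z/Hi/D/S, z/Hi/C/W, z/Hi/C/S, z/Mid/D/W, z/Mid/D/S, z/Mid/C/W, z/Mid/C/S, z/Lo/D/W, z/Lo/D/S, z/Lo/C/W, z/Lo/C/S. Columns: ds, dp, dr, cs, cp, cr.
{x/Hi/D/W, x/Hi/D/S, x/Hi/C/W, x/Hi/C/S} → row (1,2) (1,2) (1,2) (1,2) (1,2) (1,2)
{x/Mid/D/W, x/Mid/C/W} → row (1,2) (0,7) (8,6) (1,2) (0,7) (8,6)
{x/Mid/D/S, x/Mid/C/S} → row (1,2) (9,2) (8,6) (1,2) (9,2) (8,6)
{x/Lo/D/W, x/Lo/D/S} → row (9,7) (9,7) (9,7) (9,7) (9,7) (9,7)
{x/Lo/C/W, x/Lo/C/S} → row (7,5) (7,5) (7,5) (7,5) (7,5) (7,5)
{z/Hi/D/W, z/Hi/D/S, z/Hi/C/W, z/Hi/C/S, z/Mid/D/W, z/Mid/D/S, z/Mid/C/W, z/Mid/C/S, z/Lo/D/W, z/Lo/D/S, z/Lo/C/W, z/Lo/C/S} → row (1,8) (1,8) (1,8) (0,1) (0,1) (0,1)
That's 6 distinct rows out of 24 strategies.

6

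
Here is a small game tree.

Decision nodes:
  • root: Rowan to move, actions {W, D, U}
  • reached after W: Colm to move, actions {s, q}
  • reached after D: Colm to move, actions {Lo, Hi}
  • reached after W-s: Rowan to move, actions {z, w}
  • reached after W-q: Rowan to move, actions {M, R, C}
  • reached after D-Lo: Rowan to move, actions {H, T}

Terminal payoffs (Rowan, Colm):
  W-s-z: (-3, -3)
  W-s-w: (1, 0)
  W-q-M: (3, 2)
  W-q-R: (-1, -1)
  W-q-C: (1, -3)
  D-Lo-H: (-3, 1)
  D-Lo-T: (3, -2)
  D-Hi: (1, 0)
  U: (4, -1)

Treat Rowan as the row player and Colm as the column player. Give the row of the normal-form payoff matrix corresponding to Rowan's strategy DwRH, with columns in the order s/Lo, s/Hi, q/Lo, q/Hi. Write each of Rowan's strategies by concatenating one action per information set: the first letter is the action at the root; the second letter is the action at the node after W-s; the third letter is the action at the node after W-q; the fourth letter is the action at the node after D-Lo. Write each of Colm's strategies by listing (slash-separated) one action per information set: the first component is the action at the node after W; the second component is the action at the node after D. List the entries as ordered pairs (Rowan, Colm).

(-3,1) (1,0) (-3,1) (1,0)

vs s/Lo: Rowan plays D → Colm plays Lo at [D] → Rowan plays H at [D-Lo] → (-3, 1)
vs s/Hi: Rowan plays D → Colm plays Hi at [D] → (1, 0)
vs q/Lo: Rowan plays D → Colm plays Lo at [D] → Rowan plays H at [D-Lo] → (-3, 1)
vs q/Hi: Rowan plays D → Colm plays Hi at [D] → (1, 0)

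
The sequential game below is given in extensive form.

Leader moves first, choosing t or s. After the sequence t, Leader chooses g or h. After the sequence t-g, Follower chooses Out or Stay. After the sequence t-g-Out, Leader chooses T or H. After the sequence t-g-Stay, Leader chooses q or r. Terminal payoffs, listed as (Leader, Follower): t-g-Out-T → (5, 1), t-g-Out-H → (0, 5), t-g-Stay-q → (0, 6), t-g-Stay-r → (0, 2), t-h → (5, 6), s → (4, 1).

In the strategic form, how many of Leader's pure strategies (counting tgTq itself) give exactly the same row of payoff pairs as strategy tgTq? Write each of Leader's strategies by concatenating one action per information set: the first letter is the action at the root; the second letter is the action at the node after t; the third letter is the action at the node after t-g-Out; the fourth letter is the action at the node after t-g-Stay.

Row for tgTq (columns Out, Stay): (5,1) (0,6).
Every one of Leader's information sets is on the play path for some reply by Follower when Leader follows tgTq.
Changing the action at any of them therefore changes at least one column, so only tgTq itself gives this row.

1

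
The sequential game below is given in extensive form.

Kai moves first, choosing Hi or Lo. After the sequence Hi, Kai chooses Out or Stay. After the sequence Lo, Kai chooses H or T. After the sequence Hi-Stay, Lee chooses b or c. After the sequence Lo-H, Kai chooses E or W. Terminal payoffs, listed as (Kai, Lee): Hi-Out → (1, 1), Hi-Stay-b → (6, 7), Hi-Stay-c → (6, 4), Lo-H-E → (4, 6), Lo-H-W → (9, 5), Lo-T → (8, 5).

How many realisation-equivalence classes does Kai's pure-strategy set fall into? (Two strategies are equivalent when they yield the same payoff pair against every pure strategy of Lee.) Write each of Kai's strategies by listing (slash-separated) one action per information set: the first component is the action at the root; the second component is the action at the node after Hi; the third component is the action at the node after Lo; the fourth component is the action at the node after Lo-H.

5

Kai has 16 pure strategies: Hi/Out/H/E, Hi/Out/H/W, Hi/Out/T/E, Hi/Out/T/W, Hi/Stay/H/E, Hi/Stay/H/W, Hi/Stay/T/E, Hi/Stay/T/W, Lo/Out/H/E, Lo/Out/H/W, Lo/Out/T/E, Lo/Out/T/W, Lo/Stay/H/E, Lo/Stay/H/W, Lo/Stay/T/E, Lo/Stay/T/W. Columns: b, c.
{Hi/Out/H/E, Hi/Out/H/W, Hi/Out/T/E, Hi/Out/T/W} → row (1,1) (1,1)
{Hi/Stay/H/E, Hi/Stay/H/W, Hi/Stay/T/E, Hi/Stay/T/W} → row (6,7) (6,4)
{Lo/Out/H/E, Lo/Stay/H/E} → row (4,6) (4,6)
{Lo/Out/H/W, Lo/Stay/H/W} → row (9,5) (9,5)
{Lo/Out/T/E, Lo/Out/T/W, Lo/Stay/T/E, Lo/Stay/T/W} → row (8,5) (8,5)
That's 5 distinct rows out of 16 strategies.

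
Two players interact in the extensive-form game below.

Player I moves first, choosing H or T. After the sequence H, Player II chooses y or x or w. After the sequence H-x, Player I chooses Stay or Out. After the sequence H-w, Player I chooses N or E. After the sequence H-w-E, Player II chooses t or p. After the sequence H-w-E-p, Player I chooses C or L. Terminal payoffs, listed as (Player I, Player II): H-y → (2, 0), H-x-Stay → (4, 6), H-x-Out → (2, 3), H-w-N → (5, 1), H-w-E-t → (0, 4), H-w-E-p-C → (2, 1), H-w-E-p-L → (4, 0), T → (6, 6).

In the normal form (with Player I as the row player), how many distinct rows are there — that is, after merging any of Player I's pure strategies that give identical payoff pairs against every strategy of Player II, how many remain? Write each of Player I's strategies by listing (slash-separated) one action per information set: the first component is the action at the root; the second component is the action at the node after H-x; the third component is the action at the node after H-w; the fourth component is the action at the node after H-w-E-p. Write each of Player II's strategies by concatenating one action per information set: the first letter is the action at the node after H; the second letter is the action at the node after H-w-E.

Player I has 16 pure strategies: H/Stay/N/C, H/Stay/N/L, H/Stay/E/C, H/Stay/E/L, H/Out/N/C, H/Out/N/L, H/Out/E/C, H/Out/E/L, T/Stay/N/C, T/Stay/N/L, T/Stay/E/C, T/Stay/E/L, T/Out/N/C, T/Out/N/L, T/Out/E/C, T/Out/E/L. Columns: yt, yp, xt, xp, wt, wp.
{H/Stay/N/C, H/Stay/N/L} → row (2,0) (2,0) (4,6) (4,6) (5,1) (5,1)
{H/Stay/E/C} → row (2,0) (2,0) (4,6) (4,6) (0,4) (2,1)
{H/Stay/E/L} → row (2,0) (2,0) (4,6) (4,6) (0,4) (4,0)
{H/Out/N/C, H/Out/N/L} → row (2,0) (2,0) (2,3) (2,3) (5,1) (5,1)
{H/Out/E/C} → row (2,0) (2,0) (2,3) (2,3) (0,4) (2,1)
{H/Out/E/L} → row (2,0) (2,0) (2,3) (2,3) (0,4) (4,0)
{T/Stay/N/C, T/Stay/N/L, T/Stay/E/C, T/Stay/E/L, T/Out/N/C, T/Out/N/L, T/Out/E/C, T/Out/E/L} → row (6,6) (6,6) (6,6) (6,6) (6,6) (6,6)
That's 7 distinct rows out of 16 strategies.

7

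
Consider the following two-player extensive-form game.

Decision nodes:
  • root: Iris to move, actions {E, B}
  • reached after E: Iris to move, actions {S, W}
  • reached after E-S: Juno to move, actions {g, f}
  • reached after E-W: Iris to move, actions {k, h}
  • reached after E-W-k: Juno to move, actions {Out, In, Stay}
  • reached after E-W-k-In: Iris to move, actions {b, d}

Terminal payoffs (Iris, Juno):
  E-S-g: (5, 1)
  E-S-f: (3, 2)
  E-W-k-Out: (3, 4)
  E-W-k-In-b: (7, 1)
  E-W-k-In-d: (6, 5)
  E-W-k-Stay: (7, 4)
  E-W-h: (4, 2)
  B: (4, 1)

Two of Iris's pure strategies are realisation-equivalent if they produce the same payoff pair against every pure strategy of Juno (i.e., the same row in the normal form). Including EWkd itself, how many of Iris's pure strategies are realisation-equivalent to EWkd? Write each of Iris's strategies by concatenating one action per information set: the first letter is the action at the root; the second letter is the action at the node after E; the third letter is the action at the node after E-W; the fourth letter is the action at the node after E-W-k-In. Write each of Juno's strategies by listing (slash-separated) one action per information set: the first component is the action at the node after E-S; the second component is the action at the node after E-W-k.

Row for EWkd (columns g/Out, g/In, g/Stay, f/Out, f/In, f/Stay): (3,4) (6,5) (7,4) (3,4) (6,5) (7,4).
Every one of Iris's information sets is on the play path for some reply by Juno when Iris follows EWkd.
Changing the action at any of them therefore changes at least one column, so only EWkd itself gives this row.

1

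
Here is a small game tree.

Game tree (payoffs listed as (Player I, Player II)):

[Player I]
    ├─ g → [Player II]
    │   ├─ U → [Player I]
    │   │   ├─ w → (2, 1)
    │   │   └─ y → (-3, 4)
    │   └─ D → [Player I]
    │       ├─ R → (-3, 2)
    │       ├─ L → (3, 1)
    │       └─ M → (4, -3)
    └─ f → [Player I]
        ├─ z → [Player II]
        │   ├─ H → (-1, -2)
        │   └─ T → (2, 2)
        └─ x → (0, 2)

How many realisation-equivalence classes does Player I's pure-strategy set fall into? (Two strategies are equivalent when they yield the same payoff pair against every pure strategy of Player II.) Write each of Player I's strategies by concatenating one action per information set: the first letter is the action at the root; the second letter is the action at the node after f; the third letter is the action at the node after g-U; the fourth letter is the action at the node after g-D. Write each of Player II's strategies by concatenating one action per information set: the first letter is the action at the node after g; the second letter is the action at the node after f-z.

8

Player I has 24 pure strategies: gzwR, gzwL, gzwM, gzyR, gzyL, gzyM, gxwR, gxwL, gxwM, gxyR, gxyL, gxyM, fzwR, fzwL, fzwM, fzyR, fzyL, fzyM, fxwR, fxwL, fxwM, fxyR, fxyL, fxyM. Columns: UH, UT, DH, DT.
{gzwR, gxwR} → row (2,1) (2,1) (-3,2) (-3,2)
{gzwL, gxwL} → row (2,1) (2,1) (3,1) (3,1)
{gzwM, gxwM} → row (2,1) (2,1) (4,-3) (4,-3)
{gzyR, gxyR} → row (-3,4) (-3,4) (-3,2) (-3,2)
{gzyL, gxyL} → row (-3,4) (-3,4) (3,1) (3,1)
{gzyM, gxyM} → row (-3,4) (-3,4) (4,-3) (4,-3)
{fzwR, fzwL, fzwM, fzyR, fzyL, fzyM} → row (-1,-2) (2,2) (-1,-2) (2,2)
{fxwR, fxwL, fxwM, fxyR, fxyL, fxyM} → row (0,2) (0,2) (0,2) (0,2)
That's 8 distinct rows out of 24 strategies.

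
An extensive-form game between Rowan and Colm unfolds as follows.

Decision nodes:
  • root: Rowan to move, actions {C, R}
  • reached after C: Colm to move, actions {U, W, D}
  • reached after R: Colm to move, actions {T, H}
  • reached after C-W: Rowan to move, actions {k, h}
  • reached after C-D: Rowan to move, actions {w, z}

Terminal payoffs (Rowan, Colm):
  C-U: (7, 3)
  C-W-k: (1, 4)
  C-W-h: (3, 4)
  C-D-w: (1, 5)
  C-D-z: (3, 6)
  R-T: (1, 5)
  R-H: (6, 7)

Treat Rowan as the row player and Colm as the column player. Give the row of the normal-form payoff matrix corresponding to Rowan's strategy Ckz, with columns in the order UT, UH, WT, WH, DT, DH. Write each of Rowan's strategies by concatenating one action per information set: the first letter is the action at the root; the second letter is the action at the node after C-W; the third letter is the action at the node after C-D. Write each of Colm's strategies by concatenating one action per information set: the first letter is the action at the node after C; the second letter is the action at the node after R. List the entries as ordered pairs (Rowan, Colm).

vs UT: Rowan plays C → Colm plays U at [C] → (7, 3)
vs UH: Rowan plays C → Colm plays U at [C] → (7, 3)
vs WT: Rowan plays C → Colm plays W at [C] → Rowan plays k at [C-W] → (1, 4)
vs WH: Rowan plays C → Colm plays W at [C] → Rowan plays k at [C-W] → (1, 4)
vs DT: Rowan plays C → Colm plays D at [C] → Rowan plays z at [C-D] → (3, 6)
vs DH: Rowan plays C → Colm plays D at [C] → Rowan plays z at [C-D] → (3, 6)

(7,3) (7,3) (1,4) (1,4) (3,6) (3,6)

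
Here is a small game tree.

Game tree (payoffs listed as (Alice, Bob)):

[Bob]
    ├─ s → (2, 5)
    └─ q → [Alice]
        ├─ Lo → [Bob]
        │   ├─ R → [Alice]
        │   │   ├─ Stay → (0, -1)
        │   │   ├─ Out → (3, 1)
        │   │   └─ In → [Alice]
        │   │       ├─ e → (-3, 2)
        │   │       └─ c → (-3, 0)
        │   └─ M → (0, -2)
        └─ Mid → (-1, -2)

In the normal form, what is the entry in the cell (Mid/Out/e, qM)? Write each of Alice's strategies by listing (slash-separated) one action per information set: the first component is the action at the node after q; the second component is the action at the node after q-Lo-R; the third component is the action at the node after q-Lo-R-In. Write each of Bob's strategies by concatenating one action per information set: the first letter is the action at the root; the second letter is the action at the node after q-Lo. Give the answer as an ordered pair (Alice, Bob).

Trace the play path from the root:
  Bob plays q
  Alice plays Mid at [q]
→ terminal payoff (-1, -2).
(Alice's choice at the node after q-Lo-R is never reached on this path, so it doesn't affect the outcome.)

(-1, -2)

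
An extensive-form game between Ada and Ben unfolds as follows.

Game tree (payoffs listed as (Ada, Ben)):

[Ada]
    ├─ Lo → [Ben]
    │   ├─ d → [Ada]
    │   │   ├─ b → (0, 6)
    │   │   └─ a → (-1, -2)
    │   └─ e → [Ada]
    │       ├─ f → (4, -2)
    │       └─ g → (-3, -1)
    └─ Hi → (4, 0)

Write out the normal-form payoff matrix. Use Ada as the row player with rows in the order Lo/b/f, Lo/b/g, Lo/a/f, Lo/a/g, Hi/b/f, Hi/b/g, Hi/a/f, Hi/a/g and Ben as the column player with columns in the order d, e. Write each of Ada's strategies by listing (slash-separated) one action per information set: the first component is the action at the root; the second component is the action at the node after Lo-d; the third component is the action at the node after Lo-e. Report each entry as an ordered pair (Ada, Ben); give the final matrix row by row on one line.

Lo/b/f: (0,6) (4,-2) | Lo/b/g: (0,6) (-3,-1) | Lo/a/f: (-1,-2) (4,-2) | Lo/a/g: (-1,-2) (-3,-1) | Hi/b/f: (4,0) (4,0) | Hi/b/g: (4,0) (4,0) | Hi/a/f: (4,0) (4,0) | Hi/a/g: (4,0) (4,0)

              d        e
Lo/b/f    (0,6)   (4,-2)
Lo/b/g    (0,6)  (-3,-1)
Lo/a/f  (-1,-2)   (4,-2)
Lo/a/g  (-1,-2)  (-3,-1)
Hi/b/f    (4,0)    (4,0)
Hi/b/g    (4,0)    (4,0)
Hi/a/f    (4,0)    (4,0)
Hi/a/g    (4,0)    (4,0)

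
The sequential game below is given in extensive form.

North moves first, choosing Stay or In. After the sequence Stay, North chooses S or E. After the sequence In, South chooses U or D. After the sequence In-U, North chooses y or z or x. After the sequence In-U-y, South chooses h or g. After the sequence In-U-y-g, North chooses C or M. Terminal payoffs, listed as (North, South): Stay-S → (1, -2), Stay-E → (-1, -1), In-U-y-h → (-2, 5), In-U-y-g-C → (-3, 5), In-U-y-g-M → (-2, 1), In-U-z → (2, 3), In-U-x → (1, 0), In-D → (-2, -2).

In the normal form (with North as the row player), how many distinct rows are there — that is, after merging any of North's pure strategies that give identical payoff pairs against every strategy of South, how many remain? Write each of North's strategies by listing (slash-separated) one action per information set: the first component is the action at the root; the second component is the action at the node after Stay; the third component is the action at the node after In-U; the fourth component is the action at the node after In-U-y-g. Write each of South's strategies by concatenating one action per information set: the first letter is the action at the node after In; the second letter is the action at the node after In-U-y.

North has 24 pure strategies: Stay/S/y/C, Stay/S/y/M, Stay/S/z/C, Stay/S/z/M, Stay/S/x/C, Stay/S/x/M, Stay/E/y/C, Stay/E/y/M, Stay/E/z/C, Stay/E/z/M, Stay/E/x/C, Stay/E/x/M, In/S/y/C, In/S/y/M, In/S/z/C, In/S/z/M, In/S/x/C, In/S/x/M, In/E/y/C, In/E/y/M, In/E/z/C, In/E/z/M, In/E/x/C, In/E/x/M. Columns: Uh, Ug, Dh, Dg.
{Stay/S/y/C, Stay/S/y/M, Stay/S/z/C, Stay/S/z/M, Stay/S/x/C, Stay/S/x/M} → row (1,-2) (1,-2) (1,-2) (1,-2)
{Stay/E/y/C, Stay/E/y/M, Stay/E/z/C, Stay/E/z/M, Stay/E/x/C, Stay/E/x/M} → row (-1,-1) (-1,-1) (-1,-1) (-1,-1)
{In/S/y/C, In/E/y/C} → row (-2,5) (-3,5) (-2,-2) (-2,-2)
{In/S/y/M, In/E/y/M} → row (-2,5) (-2,1) (-2,-2) (-2,-2)
{In/S/z/C, In/S/z/M, In/E/z/C, In/E/z/M} → row (2,3) (2,3) (-2,-2) (-2,-2)
{In/S/x/C, In/S/x/M, In/E/x/C, In/E/x/M} → row (1,0) (1,0) (-2,-2) (-2,-2)
That's 6 distinct rows out of 24 strategies.

6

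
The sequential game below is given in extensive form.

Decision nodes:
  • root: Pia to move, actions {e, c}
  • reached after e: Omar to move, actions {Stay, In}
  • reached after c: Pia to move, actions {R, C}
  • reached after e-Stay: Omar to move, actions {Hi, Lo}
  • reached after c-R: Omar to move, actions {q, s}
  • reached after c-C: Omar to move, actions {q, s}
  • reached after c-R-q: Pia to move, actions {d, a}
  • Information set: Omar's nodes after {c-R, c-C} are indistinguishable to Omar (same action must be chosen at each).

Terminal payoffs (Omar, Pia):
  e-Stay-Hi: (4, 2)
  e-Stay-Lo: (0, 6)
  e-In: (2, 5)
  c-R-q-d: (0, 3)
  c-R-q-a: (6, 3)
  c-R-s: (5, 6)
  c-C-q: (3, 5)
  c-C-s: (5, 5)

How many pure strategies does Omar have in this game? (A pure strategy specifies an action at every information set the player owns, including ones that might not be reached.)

Omar owns the node after e with actions {Stay, In} — two choices.
Omar owns the node after e-Stay with actions {Hi, Lo} — two choices.
Omar owns the information set {c-R, c-C} with actions {q, s} — two choices.
A pure strategy fixes one action at each information set independently, so the count is the product 2 × 2 × 2 = 8.
(For reference, Pia has 8 pure strategies, giving a 8×8 normal-form matrix.)

8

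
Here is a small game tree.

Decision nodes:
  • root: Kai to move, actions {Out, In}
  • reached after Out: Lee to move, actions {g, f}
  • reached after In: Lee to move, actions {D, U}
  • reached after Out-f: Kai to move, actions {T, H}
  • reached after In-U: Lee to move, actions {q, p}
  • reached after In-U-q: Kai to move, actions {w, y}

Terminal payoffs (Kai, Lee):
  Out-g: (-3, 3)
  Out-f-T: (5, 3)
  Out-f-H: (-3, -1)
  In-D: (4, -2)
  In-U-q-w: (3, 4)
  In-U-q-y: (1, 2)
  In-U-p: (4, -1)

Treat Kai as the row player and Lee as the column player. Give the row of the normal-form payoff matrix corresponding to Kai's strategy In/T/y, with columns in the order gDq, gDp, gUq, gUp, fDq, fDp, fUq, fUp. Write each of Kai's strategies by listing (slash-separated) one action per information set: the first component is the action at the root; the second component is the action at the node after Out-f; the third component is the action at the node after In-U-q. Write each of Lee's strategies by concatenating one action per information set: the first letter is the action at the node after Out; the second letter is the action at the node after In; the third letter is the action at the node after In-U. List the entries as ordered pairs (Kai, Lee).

vs gDq: Kai plays In → Lee plays D at [In] → (4, -2)
vs gDp: Kai plays In → Lee plays D at [In] → (4, -2)
vs gUq: Kai plays In → Lee plays U at [In] → Lee plays q at [In-U] → Kai plays y at [In-U-q] → (1, 2)
vs gUp: Kai plays In → Lee plays U at [In] → Lee plays p at [In-U] → (4, -1)
vs fDq: Kai plays In → Lee plays D at [In] → (4, -2)
vs fDp: Kai plays In → Lee plays D at [In] → (4, -2)
vs fUq: Kai plays In → Lee plays U at [In] → Lee plays q at [In-U] → Kai plays y at [In-U-q] → (1, 2)
vs fUp: Kai plays In → Lee plays U at [In] → Lee plays p at [In-U] → (4, -1)

(4,-2) (4,-2) (1,2) (4,-1) (4,-2) (4,-2) (1,2) (4,-1)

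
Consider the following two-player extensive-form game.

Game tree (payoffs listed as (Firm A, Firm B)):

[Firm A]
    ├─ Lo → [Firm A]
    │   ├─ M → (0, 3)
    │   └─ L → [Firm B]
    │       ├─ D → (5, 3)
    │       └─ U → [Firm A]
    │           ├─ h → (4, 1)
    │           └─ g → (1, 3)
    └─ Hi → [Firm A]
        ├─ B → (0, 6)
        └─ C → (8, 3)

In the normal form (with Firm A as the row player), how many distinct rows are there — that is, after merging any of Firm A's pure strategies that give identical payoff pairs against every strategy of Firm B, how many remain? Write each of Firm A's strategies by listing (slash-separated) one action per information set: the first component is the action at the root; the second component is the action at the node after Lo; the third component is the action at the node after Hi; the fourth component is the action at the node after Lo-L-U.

5

Firm A has 16 pure strategies: Lo/M/B/h, Lo/M/B/g, Lo/M/C/h, Lo/M/C/g, Lo/L/B/h, Lo/L/B/g, Lo/L/C/h, Lo/L/C/g, Hi/M/B/h, Hi/M/B/g, Hi/M/C/h, Hi/M/C/g, Hi/L/B/h, Hi/L/B/g, Hi/L/C/h, Hi/L/C/g. Columns: D, U.
{Lo/M/B/h, Lo/M/B/g, Lo/M/C/h, Lo/M/C/g} → row (0,3) (0,3)
{Lo/L/B/h, Lo/L/C/h} → row (5,3) (4,1)
{Lo/L/B/g, Lo/L/C/g} → row (5,3) (1,3)
{Hi/M/B/h, Hi/M/B/g, Hi/L/B/h, Hi/L/B/g} → row (0,6) (0,6)
{Hi/M/C/h, Hi/M/C/g, Hi/L/C/h, Hi/L/C/g} → row (8,3) (8,3)
That's 5 distinct rows out of 16 strategies.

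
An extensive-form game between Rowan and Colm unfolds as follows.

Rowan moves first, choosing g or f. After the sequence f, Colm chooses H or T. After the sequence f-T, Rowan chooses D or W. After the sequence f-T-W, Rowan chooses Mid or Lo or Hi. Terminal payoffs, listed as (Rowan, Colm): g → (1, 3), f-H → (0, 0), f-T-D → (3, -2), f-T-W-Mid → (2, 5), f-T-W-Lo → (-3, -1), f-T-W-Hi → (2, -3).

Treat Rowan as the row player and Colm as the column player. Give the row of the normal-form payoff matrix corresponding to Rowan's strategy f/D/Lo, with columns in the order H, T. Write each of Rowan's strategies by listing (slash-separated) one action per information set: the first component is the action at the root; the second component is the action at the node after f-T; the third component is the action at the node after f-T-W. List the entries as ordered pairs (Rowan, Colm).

(0,0) (3,-2)

vs H: Rowan plays f → Colm plays H at [f] → (0, 0)
vs T: Rowan plays f → Colm plays T at [f] → Rowan plays D at [f-T] → (3, -2)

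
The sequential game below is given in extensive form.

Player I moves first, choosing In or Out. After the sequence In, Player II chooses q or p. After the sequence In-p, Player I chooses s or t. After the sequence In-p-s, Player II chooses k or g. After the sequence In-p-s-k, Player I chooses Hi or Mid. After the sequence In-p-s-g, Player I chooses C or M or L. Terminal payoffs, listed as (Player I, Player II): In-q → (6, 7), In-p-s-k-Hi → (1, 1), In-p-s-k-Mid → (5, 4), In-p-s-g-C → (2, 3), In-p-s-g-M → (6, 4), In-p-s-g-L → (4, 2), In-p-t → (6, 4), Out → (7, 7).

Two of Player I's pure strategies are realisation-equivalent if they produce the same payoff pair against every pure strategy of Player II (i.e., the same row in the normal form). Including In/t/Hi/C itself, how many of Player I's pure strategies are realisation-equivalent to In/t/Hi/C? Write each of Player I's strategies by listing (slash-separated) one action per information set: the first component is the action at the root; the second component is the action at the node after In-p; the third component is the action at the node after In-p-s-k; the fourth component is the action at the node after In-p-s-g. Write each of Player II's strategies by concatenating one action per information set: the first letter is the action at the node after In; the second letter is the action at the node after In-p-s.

6

Row for In/t/Hi/C (columns qk, qg, pk, pg): (6,7) (6,7) (6,4) (6,4).
Under In/t/Hi/C, Player I's choice at the node after In-p-s-k and at the node after In-p-s-g can never be reached regardless of what Player II does, so varying those choices leaves every outcome unchanged.
Holding the reachable choices fixed and varying the unreachable ones freely already gives 2 × 3 = 6 equivalent strategies.
No other strategy reproduces this row, so those 6 are the full class: In/t/Hi/C, In/t/Hi/M, In/t/Hi/L, In/t/Mid/C, In/t/Mid/M, In/t/Mid/L.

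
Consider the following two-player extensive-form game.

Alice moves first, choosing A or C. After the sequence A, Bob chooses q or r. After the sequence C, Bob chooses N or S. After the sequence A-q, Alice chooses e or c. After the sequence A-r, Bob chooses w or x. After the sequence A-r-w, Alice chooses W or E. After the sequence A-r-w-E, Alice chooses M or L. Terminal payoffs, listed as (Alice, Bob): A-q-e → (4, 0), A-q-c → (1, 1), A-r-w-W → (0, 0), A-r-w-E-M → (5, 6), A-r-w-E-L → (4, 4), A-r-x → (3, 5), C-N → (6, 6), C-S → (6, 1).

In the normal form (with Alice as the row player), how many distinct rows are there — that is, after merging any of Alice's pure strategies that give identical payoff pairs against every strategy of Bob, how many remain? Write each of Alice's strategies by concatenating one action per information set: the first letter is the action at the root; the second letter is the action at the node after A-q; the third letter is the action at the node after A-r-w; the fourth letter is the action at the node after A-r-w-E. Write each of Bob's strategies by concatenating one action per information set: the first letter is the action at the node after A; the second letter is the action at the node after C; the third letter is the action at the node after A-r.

7

Alice has 16 pure strategies: AeWM, AeWL, AeEM, AeEL, AcWM, AcWL, AcEM, AcEL, CeWM, CeWL, CeEM, CeEL, CcWM, CcWL, CcEM, CcEL. Columns: qNw, qNx, qSw, qSx, rNw, rNx, rSw, rSx.
{AeWM, AeWL} → row (4,0) (4,0) (4,0) (4,0) (0,0) (3,5) (0,0) (3,5)
{AeEM} → row (4,0) (4,0) (4,0) (4,0) (5,6) (3,5) (5,6) (3,5)
{AeEL} → row (4,0) (4,0) (4,0) (4,0) (4,4) (3,5) (4,4) (3,5)
{AcWM, AcWL} → row (1,1) (1,1) (1,1) (1,1) (0,0) (3,5) (0,0) (3,5)
{AcEM} → row (1,1) (1,1) (1,1) (1,1) (5,6) (3,5) (5,6) (3,5)
{AcEL} → row (1,1) (1,1) (1,1) (1,1) (4,4) (3,5) (4,4) (3,5)
{CeWM, CeWL, CeEM, CeEL, CcWM, CcWL, CcEM, CcEL} → row (6,6) (6,6) (6,1) (6,1) (6,6) (6,6) (6,1) (6,1)
That's 7 distinct rows out of 16 strategies.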